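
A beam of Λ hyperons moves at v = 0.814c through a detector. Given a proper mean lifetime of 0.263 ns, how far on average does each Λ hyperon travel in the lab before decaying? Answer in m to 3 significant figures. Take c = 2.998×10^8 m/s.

d ≈ 0.110 m

γ = 1/√(1 − 0.814²) = 1.7216
Dilated lifetime: Δt = γτ₀ = 1.7216 × 0.263 ns = 0.45277 ns
d = vΔt = 0.814c × 0.45277 ns = 2.4404×10^8 m/s × 4.5277×10^-10 s = 0.110 m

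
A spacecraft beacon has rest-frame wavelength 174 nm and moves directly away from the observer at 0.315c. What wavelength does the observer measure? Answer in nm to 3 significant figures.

λ_obs ≈ 241 nm

Relativistic Doppler: λ_obs = λ_src √((1+β)/(1−β))
= 174 × √(1.3150/0.68500) = 174 × 1.3855 = 241 nm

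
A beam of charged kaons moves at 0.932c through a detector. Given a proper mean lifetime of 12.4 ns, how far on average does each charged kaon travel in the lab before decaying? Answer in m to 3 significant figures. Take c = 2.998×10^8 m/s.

γ = 1/√(1 − 0.932²) = 2.7589
Dilated lifetime: Δt = γτ₀ = 2.7589 × 12.4 ns = 34.211 ns
d = vΔt = 0.932c × 34.211 ns = 2.7941×10^8 m/s × 3.4211×10^-8 s = 9.56 m

d ≈ 9.56 m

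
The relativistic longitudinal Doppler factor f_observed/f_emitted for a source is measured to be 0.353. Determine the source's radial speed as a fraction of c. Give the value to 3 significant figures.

β ≈ 0.778

f_obs/f_src = √((1−β)/(1+β)) = 0.353  ⇒  (1−β)/(1+β) = 0.12461
β = |1 − D²|/(1 + D²) = |1 − 0.12461|/(1 + 0.12461) = 0.778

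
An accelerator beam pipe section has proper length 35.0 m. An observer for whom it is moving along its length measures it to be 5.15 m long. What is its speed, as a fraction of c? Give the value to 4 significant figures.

γ = L₀/L = 35.0/5.15 = 6.79612
β = √(1 − 1/γ²) = 0.9891

β ≈ 0.9891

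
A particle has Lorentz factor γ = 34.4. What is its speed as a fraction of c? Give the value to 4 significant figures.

β ≈ 0.9996

β = √(1 − 1/γ²) = √(1 − 1/34.4²) = √(0.999155) = 0.9996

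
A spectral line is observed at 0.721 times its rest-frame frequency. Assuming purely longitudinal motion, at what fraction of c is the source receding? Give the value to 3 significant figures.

f_obs/f_src = √((1−β)/(1+β)) = 0.721  ⇒  (1−β)/(1+β) = 0.51984
β = |1 − D²|/(1 + D²) = |1 − 0.51984|/(1 + 0.51984) = 0.316

β ≈ 0.316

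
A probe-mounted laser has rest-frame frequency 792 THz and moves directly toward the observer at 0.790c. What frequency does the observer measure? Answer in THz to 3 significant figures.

Relativistic Doppler: f_obs = f_src √((1+β)/(1−β))
= 792 × √(1.7900/0.21000) = 792 × 2.9196 = 2310 THz

f_obs ≈ 2310 THz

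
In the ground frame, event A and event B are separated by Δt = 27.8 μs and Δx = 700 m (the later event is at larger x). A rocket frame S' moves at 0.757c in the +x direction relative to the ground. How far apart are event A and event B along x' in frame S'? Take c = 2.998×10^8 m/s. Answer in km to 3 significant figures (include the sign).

Δx' ≈ -8.58 km

γ = 1/√(1 − 0.757²) = 1.5304
Δx' = γ(Δx − vΔt) = 1.5304 × (700 m − 0.757×(2.998×10^8 m/s)×27.8×10^-6 s)
= 1.5304 × (-5609.2 m) = -8.58 km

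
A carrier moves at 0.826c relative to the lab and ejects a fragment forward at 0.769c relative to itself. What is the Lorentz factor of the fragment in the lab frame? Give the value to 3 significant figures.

u_lab = (0.769 + 0.826)/(1 + 0.769×0.826) = 1.595/1.63519 = 0.975419
γ = 1/√(1 − 0.975419²) = 4.54

γ ≈ 4.54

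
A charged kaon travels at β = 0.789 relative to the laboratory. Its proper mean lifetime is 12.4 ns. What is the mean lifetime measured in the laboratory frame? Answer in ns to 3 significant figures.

Δt ≈ 20.2 ns

γ = 1/√(1 − 0.789²) = 1.6276
Time dilation: Δt = γτ₀ = 1.6276 × 12.4 ns = 20.2 ns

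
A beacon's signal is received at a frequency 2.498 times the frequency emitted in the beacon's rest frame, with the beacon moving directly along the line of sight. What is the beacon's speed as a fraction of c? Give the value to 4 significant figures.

β ≈ 0.7238

f_obs/f_src = √((1+β)/(1−β)) = 2.498  ⇒  (1+β)/(1−β) = 6.24000
β = |1 − D²|/(1 + D²) = |1 − 6.24000|/(1 + 6.24000) = 0.7238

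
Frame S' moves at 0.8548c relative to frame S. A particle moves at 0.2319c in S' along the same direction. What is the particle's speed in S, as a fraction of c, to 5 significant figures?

u ≈ 0.90692c

Relativistic velocity addition: u = (u' + v)/(1 + u'v/c²)
= (0.2319 + 0.8548)/(1 + 0.2319×0.8548) = 1.0867/1.198228 = 0.90692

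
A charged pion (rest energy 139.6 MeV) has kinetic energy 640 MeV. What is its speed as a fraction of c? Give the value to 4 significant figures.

γ = 1 + K/(m₀c²) = 1 + 640/139.6 = 5.58453
β = √(1 − 1/γ²) = 0.9838

β ≈ 0.9838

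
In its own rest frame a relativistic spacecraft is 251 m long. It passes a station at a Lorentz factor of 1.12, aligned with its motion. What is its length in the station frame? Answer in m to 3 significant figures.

L ≈ 224 m

γ = 1.12 (given)
Length contraction: L = L₀/γ = 251/1.12 = 224 m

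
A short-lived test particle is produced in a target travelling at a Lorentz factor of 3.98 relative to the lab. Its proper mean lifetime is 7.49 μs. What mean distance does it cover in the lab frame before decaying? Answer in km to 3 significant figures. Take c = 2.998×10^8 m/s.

d ≈ 8.65 km

β = √(1 − 1/γ²) = √(1 − 1/3.98²) = 0.96792
Dilated lifetime: Δt = γτ₀ = 3.98 × 7.49 μs = 29.810 μs
d = vΔt = 0.96792c × 29.810 μs = 2.9018×10^8 m/s × 2.9810×10^-5 s = 8.65 km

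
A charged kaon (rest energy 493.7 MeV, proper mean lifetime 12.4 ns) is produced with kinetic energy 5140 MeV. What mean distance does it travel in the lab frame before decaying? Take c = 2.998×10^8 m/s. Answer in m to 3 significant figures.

γ = 1 + K/(m₀c²) = 1 + 5140/493.7 = 11.411
β = √(1 − 1/γ²) = 0.99615
Dilated lifetime: γτ₀ = 11.411 × 12.4 ns = 141.50 ns
d = βc·γτ₀ = 0.99615 × (2.998×10^8 m/s) × 1.4150×10^-7 s = 42.3 m

d ≈ 42.3 m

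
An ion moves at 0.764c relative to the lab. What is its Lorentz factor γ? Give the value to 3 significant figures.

γ = 1/√(1 − β²) = 1/√(1 − 0.764²) = 1/√(0.41630) = 1.55

γ ≈ 1.55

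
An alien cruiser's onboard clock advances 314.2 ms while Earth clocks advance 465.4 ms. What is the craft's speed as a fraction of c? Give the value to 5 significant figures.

γ = Δt/τ₀ = 465.4/314.2 = 1.481222
β = √(1 − 1/γ²) = √(1 − 1/1.481222²) = 0.73771

β ≈ 0.73771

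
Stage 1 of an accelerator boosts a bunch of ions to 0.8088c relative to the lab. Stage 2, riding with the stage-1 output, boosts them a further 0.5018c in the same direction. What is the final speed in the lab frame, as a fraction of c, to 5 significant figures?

u ≈ 0.93224c

Compose boost 2: (0.5018 + 0.8088)/(1 + 0.5018×0.8088) = 1.3106/1.405856 = 0.93224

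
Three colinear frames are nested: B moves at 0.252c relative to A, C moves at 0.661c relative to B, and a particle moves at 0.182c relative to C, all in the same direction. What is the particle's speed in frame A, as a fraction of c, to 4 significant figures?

Compose boost 2: (0.661 + 0.252)/(1 + 0.661×0.252) = 0.9130/1.16657 = 0.782635
Compose boost 3: (0.182 + 0.782635)/(1 + 0.182×0.782635) = 0.964635/1.14244 = 0.8444

u ≈ 0.8444c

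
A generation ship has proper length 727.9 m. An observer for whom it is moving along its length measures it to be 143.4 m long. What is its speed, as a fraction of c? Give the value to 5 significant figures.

β ≈ 0.98040

γ = L₀/L = 727.9/143.4 = 5.076011
β = √(1 − 1/γ²) = 0.98040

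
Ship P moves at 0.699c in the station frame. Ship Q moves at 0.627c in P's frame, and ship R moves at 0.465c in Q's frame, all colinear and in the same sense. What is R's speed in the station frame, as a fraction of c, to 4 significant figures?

Compose boost 2: (0.627 + 0.699)/(1 + 0.627×0.699) = 1.326/1.43827 = 0.921939
Compose boost 3: (0.465 + 0.921939)/(1 + 0.465×0.921939) = 1.38694/1.42870 = 0.9708

u ≈ 0.9708c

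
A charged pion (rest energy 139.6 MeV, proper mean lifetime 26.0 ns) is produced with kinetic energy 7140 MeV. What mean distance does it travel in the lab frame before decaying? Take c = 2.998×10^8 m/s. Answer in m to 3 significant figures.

d ≈ 406 m

γ = 1 + K/(m₀c²) = 1 + 7140/139.6 = 52.146
β = √(1 − 1/γ²) = 0.99982
Dilated lifetime: γτ₀ = 52.146 × 26.0 ns = 1355.8 ns
d = βc·γτ₀ = 0.99982 × (2.998×10^8 m/s) × 1.3558×10^-6 s = 406 m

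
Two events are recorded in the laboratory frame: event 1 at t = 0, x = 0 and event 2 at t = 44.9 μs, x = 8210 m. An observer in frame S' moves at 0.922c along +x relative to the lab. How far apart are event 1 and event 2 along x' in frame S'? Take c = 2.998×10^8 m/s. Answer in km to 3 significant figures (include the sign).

γ = 1/√(1 − 0.922²) = 2.5827
Δx' = γ(Δx − vΔt) = 2.5827 × (8210 m − 0.922×(2.998×10^8 m/s)×44.9×10^-6 s)
= 2.5827 × (-4201.1 m) = -10.9 km

Δx' ≈ -10.9 km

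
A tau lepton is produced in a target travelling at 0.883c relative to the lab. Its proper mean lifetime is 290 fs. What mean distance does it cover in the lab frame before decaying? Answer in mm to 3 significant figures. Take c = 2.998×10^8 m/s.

γ = 1/√(1 − 0.883²) = 2.1305
Dilated lifetime: Δt = γτ₀ = 2.1305 × 290 fs = 617.85 fs
d = vΔt = 0.883c × 617.85 fs = 2.6472×10^8 m/s × 6.1785×10^-13 s = 0.164 mm

d ≈ 0.164 mm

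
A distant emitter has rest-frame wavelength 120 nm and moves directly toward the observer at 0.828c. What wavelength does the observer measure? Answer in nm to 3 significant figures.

λ_obs ≈ 36.8 nm

Relativistic Doppler: λ_obs = λ_src √((1−β)/(1+β))
= 120 × √(0.17200/1.8280) = 120 × 0.30674 = 36.8 nm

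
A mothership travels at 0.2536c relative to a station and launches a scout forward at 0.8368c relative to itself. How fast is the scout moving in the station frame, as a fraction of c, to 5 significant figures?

Compose boost 2: (0.8368 + 0.2536)/(1 + 0.8368×0.2536) = 1.0904/1.212212 = 0.89951

u ≈ 0.89951c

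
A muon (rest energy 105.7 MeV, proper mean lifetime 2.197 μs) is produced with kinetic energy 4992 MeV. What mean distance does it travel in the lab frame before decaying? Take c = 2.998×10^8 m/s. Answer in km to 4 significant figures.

γ = 1 + K/(m₀c²) = 1 + 4992/105.7 = 48.2280
β = √(1 − 1/γ²) = 0.999785
Dilated lifetime: γτ₀ = 48.2280 × 2.197 μs = 105.957 μs
d = βc·γτ₀ = 0.999785 × (2.998×10^8 m/s) × 0.000105957 s = 31.76 km

d ≈ 31.76 km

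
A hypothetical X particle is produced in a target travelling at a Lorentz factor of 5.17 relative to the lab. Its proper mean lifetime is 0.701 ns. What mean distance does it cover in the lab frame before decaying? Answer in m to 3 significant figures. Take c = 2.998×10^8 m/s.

d ≈ 1.07 m

β = √(1 − 1/γ²) = √(1 − 1/5.17²) = 0.98112
Dilated lifetime: Δt = γτ₀ = 5.17 × 0.701 ns = 3.6242 ns
d = vΔt = 0.98112c × 3.6242 ns = 2.9414×10^8 m/s × 3.6242×10^-9 s = 1.07 m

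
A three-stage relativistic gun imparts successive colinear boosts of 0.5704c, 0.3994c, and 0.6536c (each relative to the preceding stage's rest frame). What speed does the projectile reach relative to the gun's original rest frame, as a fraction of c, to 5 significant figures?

Compose boost 2: (0.3994 + 0.5704)/(1 + 0.3994×0.5704) = 0.96980/1.227818 = 0.7898566
Compose boost 3: (0.6536 + 0.7898566)/(1 + 0.6536×0.7898566) = 1.443457/1.516250 = 0.95199

u ≈ 0.95199c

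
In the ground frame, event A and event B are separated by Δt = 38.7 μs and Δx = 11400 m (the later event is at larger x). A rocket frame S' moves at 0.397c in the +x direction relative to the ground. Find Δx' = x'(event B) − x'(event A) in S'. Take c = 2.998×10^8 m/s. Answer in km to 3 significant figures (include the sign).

γ = 1/√(1 − 0.397²) = 1.0895
Δx' = γ(Δx − vΔt) = 1.0895 × (11400 m − 0.397×(2.998×10^8 m/s)×38.7×10^-6 s)
= 1.0895 × (6793.9 m) = 7.40 km

Δx' ≈ 7.40 km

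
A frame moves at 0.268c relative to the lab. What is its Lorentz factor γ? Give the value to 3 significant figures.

γ = 1/√(1 − β²) = 1/√(1 − 0.268²) = 1/√(0.92818) = 1.04

γ ≈ 1.04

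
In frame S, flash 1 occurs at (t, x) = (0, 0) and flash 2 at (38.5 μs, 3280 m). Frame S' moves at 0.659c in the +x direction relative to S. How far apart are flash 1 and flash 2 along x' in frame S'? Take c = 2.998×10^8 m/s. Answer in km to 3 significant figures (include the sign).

γ = 1/√(1 − 0.659²) = 1.3295
Δx' = γ(Δx − vΔt) = 1.3295 × (3280 m − 0.659×(2.998×10^8 m/s)×38.5×10^-6 s)
= 1.3295 × (-4326.4 m) = -5.75 km

Δx' ≈ -5.75 km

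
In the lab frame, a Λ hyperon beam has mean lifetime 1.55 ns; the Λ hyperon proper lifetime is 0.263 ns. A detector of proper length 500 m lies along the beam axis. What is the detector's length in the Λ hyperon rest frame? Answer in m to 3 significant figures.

L ≈ 84.8 m

Time dilation ⇒ γ = Δt/τ₀ = 1.55/0.263 = 5.8935
Length contraction: L = L₀/γ = 500/5.8935 = 84.8 m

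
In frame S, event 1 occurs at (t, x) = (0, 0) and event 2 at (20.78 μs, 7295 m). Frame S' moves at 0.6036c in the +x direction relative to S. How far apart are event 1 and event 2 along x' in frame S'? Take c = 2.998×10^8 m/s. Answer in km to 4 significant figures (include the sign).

Δx' ≈ 4.433 km

γ = 1/√(1 − 0.6036²) = 1.25425
Δx' = γ(Δx − vΔt) = 1.25425 × (7295 m − 0.6036×(2.998×10^8 m/s)×20.78×10^-6 s)
= 1.25425 × (3534.67 m) = 4.433 km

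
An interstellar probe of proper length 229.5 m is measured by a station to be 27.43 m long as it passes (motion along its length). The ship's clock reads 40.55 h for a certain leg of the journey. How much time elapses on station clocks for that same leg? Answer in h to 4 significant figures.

Δt ≈ 339.3 h

Length contraction ⇒ γ = L₀/L = 229.5/27.43 = 8.36675
Time dilation: Δt = γτ₀ = 8.36675 × 40.55 h = 339.3 h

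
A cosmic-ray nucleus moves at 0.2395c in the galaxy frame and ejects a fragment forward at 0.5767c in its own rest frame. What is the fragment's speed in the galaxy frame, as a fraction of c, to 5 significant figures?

u ≈ 0.71715c

Compose boost 2: (0.5767 + 0.2395)/(1 + 0.5767×0.2395) = 0.81620/1.138120 = 0.71715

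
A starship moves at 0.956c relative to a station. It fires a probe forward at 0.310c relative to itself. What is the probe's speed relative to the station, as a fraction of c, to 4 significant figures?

Relativistic velocity addition: u = (u' + v)/(1 + u'v/c²)
= (0.310 + 0.956)/(1 + 0.310×0.956) = 1.266/1.29636 = 0.9766

u ≈ 0.9766c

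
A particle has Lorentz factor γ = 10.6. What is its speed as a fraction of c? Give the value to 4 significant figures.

β ≈ 0.9955

β = √(1 − 1/γ²) = √(1 − 1/10.6²) = √(0.991100) = 0.9955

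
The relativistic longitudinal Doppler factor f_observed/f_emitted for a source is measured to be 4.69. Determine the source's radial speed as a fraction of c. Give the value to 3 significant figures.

f_obs/f_src = √((1+β)/(1−β)) = 4.69  ⇒  (1+β)/(1−β) = 21.996
β = |1 − D²|/(1 + D²) = |1 − 21.996|/(1 + 21.996) = 0.913

β ≈ 0.913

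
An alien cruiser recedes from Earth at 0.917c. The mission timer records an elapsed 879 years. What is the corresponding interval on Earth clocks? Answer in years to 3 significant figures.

γ = 1/√(1 − 0.917²) = 2.5070
Time dilation: Δt = γτ₀ = 2.5070 × 879 years = 2200 years

Δt ≈ 2200 years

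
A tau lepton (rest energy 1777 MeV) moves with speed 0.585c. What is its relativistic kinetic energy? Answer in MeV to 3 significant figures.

γ = 1/√(1 − 0.585²) = 1.2330
K = (γ − 1)m₀c² = (1.2330 − 1) × 1777 MeV = 0.23300 × 1777 MeV = 414 MeV

K ≈ 414 MeV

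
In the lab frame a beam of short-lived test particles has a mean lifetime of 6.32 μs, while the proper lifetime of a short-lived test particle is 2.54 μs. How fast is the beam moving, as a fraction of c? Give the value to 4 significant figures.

β ≈ 0.9157

γ = Δt/τ₀ = 6.32/2.54 = 2.48819
β = √(1 − 1/γ²) = √(1 − 1/2.48819²) = 0.9157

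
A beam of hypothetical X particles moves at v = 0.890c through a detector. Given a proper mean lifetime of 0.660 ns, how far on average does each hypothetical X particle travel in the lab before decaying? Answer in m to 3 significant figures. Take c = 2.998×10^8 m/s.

d ≈ 0.386 m

γ = 1/√(1 − 0.890²) = 2.1932
Dilated lifetime: Δt = γτ₀ = 2.1932 × 0.660 ns = 1.4475 ns
d = vΔt = 0.890c × 1.4475 ns = 2.6682×10^8 m/s × 1.4475×10^-9 s = 0.386 m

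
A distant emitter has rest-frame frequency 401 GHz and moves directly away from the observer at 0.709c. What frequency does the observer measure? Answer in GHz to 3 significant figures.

f_obs ≈ 165 GHz

Relativistic Doppler: f_obs = f_src √((1−β)/(1+β))
= 401 × √(0.29100/1.7090) = 401 × 0.41264 = 165 GHz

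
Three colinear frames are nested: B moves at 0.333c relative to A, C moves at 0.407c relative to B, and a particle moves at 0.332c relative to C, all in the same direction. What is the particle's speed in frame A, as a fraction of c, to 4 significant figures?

Compose boost 2: (0.407 + 0.333)/(1 + 0.407×0.333) = 0.7400/1.13553 = 0.651677
Compose boost 3: (0.332 + 0.651677)/(1 + 0.332×0.651677) = 0.983677/1.21636 = 0.8087

u ≈ 0.8087c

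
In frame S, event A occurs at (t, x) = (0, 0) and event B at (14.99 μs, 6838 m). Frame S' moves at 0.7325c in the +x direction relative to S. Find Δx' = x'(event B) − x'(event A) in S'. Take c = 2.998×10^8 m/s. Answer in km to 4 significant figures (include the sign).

γ = 1/√(1 − 0.7325²) = 1.46893
Δx' = γ(Δx − vΔt) = 1.46893 × (6838 m − 0.7325×(2.998×10^8 m/s)×14.99×10^-6 s)
= 1.46893 × (3546.14 m) = 5.209 km

Δx' ≈ 5.209 km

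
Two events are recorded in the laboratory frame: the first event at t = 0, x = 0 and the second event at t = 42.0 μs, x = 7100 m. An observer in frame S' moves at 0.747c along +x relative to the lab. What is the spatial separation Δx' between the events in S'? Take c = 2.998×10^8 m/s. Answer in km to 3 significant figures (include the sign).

γ = 1/√(1 − 0.747²) = 1.5042
Δx' = γ(Δx − vΔt) = 1.5042 × (7100 m − 0.747×(2.998×10^8 m/s)×42.0×10^-6 s)
= 1.5042 × (-2305.9 m) = -3.47 km

Δx' ≈ -3.47 km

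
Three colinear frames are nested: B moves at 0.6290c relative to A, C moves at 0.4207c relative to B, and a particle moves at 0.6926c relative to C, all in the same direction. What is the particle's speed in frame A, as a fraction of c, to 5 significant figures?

Compose boost 2: (0.4207 + 0.6290)/(1 + 0.4207×0.6290) = 1.0497/1.264620 = 0.8300515
Compose boost 3: (0.6926 + 0.8300515)/(1 + 0.6926×0.8300515) = 1.522652/1.574894 = 0.96683

u ≈ 0.96683c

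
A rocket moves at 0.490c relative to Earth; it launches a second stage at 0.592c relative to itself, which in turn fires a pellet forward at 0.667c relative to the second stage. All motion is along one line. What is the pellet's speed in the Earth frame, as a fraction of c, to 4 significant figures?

Compose boost 2: (0.592 + 0.490)/(1 + 0.592×0.490) = 1.082/1.29008 = 0.838708
Compose boost 3: (0.667 + 0.838708)/(1 + 0.667×0.838708) = 1.50571/1.55942 = 0.9656

u ≈ 0.9656c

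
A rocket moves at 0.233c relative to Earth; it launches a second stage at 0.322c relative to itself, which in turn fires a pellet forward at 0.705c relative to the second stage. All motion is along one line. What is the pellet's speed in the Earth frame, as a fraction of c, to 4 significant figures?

Compose boost 2: (0.322 + 0.233)/(1 + 0.322×0.233) = 0.5550/1.07503 = 0.516267
Compose boost 3: (0.705 + 0.516267)/(1 + 0.705×0.516267) = 1.22127/1.36397 = 0.8954

u ≈ 0.8954c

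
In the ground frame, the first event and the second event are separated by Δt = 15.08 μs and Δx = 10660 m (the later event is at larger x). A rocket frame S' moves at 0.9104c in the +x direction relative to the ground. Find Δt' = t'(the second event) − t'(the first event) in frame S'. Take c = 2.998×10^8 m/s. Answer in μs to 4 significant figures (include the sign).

γ = 1/√(1 − 0.9104²) = 2.41704
Δt' = γ(Δt − vΔx/c²) = 2.41704 × (15.08 μs − 0.9104×10660 m / (2.998×10^8 m/s))
= 2.41704 × (-17.2911 μs) = -41.79 μs

Δt' ≈ -41.79 μs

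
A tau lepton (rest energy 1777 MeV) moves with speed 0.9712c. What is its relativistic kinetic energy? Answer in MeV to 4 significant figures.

γ = 1/√(1 − 0.9712²) = 4.19699
K = (γ − 1)m₀c² = (4.19699 − 1) × 1777 MeV = 3.19699 × 1777 MeV = 5681 MeV

K ≈ 5681 MeV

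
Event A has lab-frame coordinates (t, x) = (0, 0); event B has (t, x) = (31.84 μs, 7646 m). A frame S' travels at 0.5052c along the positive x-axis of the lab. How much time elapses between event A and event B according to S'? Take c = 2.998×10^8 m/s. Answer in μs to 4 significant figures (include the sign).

Δt' ≈ 21.96 μs

γ = 1/√(1 − 0.5052²) = 1.15875
Δt' = γ(Δt − vΔx/c²) = 1.15875 × (31.84 μs − 0.5052×7646 m / (2.998×10^8 m/s))
= 1.15875 × (18.9555 μs) = 21.96 μs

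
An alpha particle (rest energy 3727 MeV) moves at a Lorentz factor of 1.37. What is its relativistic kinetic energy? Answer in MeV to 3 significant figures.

K ≈ 1380 MeV

γ = 1.37 (given)
K = (γ − 1)m₀c² = (1.37 − 1) × 3727 MeV = 0.37000 × 3727 MeV = 1380 MeV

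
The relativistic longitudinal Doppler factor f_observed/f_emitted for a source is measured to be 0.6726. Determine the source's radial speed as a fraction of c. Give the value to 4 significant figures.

β ≈ 0.3770

f_obs/f_src = √((1−β)/(1+β)) = 0.6726  ⇒  (1−β)/(1+β) = 0.452391
β = |1 − D²|/(1 + D²) = |1 − 0.452391|/(1 + 0.452391) = 0.3770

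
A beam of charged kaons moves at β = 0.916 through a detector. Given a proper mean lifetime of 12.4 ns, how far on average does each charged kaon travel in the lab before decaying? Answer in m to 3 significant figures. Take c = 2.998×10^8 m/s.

d ≈ 8.49 m

γ = 1/√(1 − 0.916²) = 2.4927
Dilated lifetime: Δt = γτ₀ = 2.4927 × 12.4 ns = 30.909 ns
d = vΔt = 0.916c × 30.909 ns = 2.7462×10^8 m/s × 3.0909×10^-8 s = 8.49 m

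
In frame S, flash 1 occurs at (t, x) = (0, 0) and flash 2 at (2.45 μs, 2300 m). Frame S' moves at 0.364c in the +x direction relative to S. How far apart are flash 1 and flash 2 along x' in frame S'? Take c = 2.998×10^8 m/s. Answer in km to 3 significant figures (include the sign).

Δx' ≈ 2.18 km

γ = 1/√(1 − 0.364²) = 1.0737
Δx' = γ(Δx − vΔt) = 1.0737 × (2300 m − 0.364×(2.998×10^8 m/s)×2.45×10^-6 s)
= 1.0737 × (2032.6 m) = 2.18 km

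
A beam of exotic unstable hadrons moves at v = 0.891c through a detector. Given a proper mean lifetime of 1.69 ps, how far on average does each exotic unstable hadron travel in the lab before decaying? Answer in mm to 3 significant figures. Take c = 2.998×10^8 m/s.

d ≈ 0.994 mm

γ = 1/√(1 − 0.891²) = 2.2026
Dilated lifetime: Δt = γτ₀ = 2.2026 × 1.69 ps = 3.7224 ps
d = vΔt = 0.891c × 3.7224 ps = 2.6712×10^8 m/s × 3.7224×10^-12 s = 0.994 mm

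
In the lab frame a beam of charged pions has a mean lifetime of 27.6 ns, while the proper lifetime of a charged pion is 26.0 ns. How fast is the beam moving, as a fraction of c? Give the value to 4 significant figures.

β ≈ 0.3355

γ = Δt/τ₀ = 27.6/26.0 = 1.06154
β = √(1 − 1/γ²) = √(1 − 1/1.06154²) = 0.3355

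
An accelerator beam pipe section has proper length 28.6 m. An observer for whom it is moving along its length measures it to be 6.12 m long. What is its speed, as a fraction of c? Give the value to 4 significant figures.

γ = L₀/L = 28.6/6.12 = 4.67320
β = √(1 − 1/γ²) = 0.9768

β ≈ 0.9768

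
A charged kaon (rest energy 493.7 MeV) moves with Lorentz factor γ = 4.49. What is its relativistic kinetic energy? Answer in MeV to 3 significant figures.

K ≈ 1720 MeV

γ = 4.49 (given)
K = (γ − 1)m₀c² = (4.49 − 1) × 493.7 MeV = 3.4900 × 493.7 MeV = 1720 MeV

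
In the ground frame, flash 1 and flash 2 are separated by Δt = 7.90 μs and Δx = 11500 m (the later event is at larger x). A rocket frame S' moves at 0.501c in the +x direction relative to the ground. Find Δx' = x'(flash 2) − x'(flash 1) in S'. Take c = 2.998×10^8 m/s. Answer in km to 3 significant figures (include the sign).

Δx' ≈ 11.9 km

γ = 1/√(1 − 0.501²) = 1.1555
Δx' = γ(Δx − vΔt) = 1.1555 × (11500 m − 0.501×(2.998×10^8 m/s)×7.90×10^-6 s)
= 1.1555 × (10313 m) = 11.9 km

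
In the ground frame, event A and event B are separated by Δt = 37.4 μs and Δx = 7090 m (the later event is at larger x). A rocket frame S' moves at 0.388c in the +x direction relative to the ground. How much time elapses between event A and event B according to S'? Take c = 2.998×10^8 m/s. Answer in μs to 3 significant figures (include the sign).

γ = 1/√(1 − 0.388²) = 1.0850
Δt' = γ(Δt − vΔx/c²) = 1.0850 × (37.4 μs − 0.388×7090 m / (2.998×10^8 m/s))
= 1.0850 × (28.224 μs) = 30.6 μs

Δt' ≈ 30.6 μs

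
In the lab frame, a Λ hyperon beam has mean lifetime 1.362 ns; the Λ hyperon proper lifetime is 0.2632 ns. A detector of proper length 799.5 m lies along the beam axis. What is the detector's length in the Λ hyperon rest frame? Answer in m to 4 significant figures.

L ≈ 154.5 m

Time dilation ⇒ γ = Δt/τ₀ = 1.362/0.2632 = 5.17477
Length contraction: L = L₀/γ = 799.5/5.17477 = 154.5 m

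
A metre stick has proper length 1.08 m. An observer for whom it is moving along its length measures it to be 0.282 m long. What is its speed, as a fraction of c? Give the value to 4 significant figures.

γ = L₀/L = 1.08/0.282 = 3.82979
β = √(1 − 1/γ²) = 0.9653

β ≈ 0.9653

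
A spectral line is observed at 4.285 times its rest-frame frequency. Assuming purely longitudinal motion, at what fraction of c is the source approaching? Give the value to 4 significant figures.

f_obs/f_src = √((1+β)/(1−β)) = 4.285  ⇒  (1+β)/(1−β) = 18.3612
β = |1 − D²|/(1 + D²) = |1 − 18.3612|/(1 + 18.3612) = 0.8967

β ≈ 0.8967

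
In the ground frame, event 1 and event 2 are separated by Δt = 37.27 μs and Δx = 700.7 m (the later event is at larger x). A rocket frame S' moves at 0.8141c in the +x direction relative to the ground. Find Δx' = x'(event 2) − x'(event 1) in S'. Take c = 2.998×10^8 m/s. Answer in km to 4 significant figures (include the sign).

Δx' ≈ -14.46 km

γ = 1/√(1 − 0.8141²) = 1.72199
Δx' = γ(Δx − vΔt) = 1.72199 × (700.7 m − 0.8141×(2.998×10^8 m/s)×37.27×10^-6 s)
= 1.72199 × (-8395.68 m) = -14.46 km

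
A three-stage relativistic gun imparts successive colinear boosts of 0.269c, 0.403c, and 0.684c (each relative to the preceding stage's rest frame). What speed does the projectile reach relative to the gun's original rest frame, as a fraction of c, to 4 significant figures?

u ≈ 0.9121c

Compose boost 2: (0.403 + 0.269)/(1 + 0.403×0.269) = 0.6720/1.10841 = 0.606275
Compose boost 3: (0.684 + 0.606275)/(1 + 0.684×0.606275) = 1.29028/1.41469 = 0.9121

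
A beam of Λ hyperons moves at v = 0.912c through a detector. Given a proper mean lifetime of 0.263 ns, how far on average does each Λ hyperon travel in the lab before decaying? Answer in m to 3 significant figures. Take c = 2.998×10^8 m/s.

γ = 1/√(1 − 0.912²) = 2.4379
Dilated lifetime: Δt = γτ₀ = 2.4379 × 0.263 ns = 0.64117 ns
d = vΔt = 0.912c × 0.64117 ns = 2.7342×10^8 m/s × 6.4117×10^-10 s = 0.175 m

d ≈ 0.175 m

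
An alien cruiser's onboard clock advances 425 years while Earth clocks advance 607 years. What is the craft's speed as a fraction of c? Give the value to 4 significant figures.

β ≈ 0.7140

γ = Δt/τ₀ = 607/425 = 1.42824
β = √(1 − 1/γ²) = √(1 − 1/1.42824²) = 0.7140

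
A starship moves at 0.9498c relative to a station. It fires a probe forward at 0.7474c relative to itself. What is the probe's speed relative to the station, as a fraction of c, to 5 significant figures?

Relativistic velocity addition: u = (u' + v)/(1 + u'v/c²)
= (0.7474 + 0.9498)/(1 + 0.7474×0.9498) = 1.6972/1.709881 = 0.99258

u ≈ 0.99258c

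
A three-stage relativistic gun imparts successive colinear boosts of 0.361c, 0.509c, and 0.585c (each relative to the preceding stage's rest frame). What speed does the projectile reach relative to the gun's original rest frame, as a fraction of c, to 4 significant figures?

Compose boost 2: (0.509 + 0.361)/(1 + 0.509×0.361) = 0.8700/1.18375 = 0.734953
Compose boost 3: (0.585 + 0.734953)/(1 + 0.585×0.734953) = 1.31995/1.42995 = 0.9231

u ≈ 0.9231c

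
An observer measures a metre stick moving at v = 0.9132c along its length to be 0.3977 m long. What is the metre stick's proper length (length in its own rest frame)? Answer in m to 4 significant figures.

γ = 1/√(1 − 0.9132²) = 2.45392
L₀ = γL = 2.45392 × 0.3977 = 0.9759 m

L₀ ≈ 0.9759 m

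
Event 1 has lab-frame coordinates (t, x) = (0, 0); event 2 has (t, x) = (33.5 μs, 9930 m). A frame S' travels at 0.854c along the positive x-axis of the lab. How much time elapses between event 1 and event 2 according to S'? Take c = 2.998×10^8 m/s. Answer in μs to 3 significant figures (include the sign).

γ = 1/√(1 − 0.854²) = 1.9221
Δt' = γ(Δt − vΔx/c²) = 1.9221 × (33.5 μs − 0.854×9930 m / (2.998×10^8 m/s))
= 1.9221 × (5.2137 μs) = 10.0 μs

Δt' ≈ 10.0 μs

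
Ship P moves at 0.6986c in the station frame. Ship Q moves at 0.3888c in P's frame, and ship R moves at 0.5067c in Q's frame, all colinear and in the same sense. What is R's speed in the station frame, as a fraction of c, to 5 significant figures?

Compose boost 2: (0.3888 + 0.6986)/(1 + 0.3888×0.6986) = 1.0874/1.271616 = 0.8551326
Compose boost 3: (0.5067 + 0.8551326)/(1 + 0.5067×0.8551326) = 1.361833/1.433296 = 0.95014

u ≈ 0.95014c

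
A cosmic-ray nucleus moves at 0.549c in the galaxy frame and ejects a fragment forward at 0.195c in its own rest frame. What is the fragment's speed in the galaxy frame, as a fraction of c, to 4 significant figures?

Compose boost 2: (0.195 + 0.549)/(1 + 0.195×0.549) = 0.7440/1.10705 = 0.6721

u ≈ 0.6721c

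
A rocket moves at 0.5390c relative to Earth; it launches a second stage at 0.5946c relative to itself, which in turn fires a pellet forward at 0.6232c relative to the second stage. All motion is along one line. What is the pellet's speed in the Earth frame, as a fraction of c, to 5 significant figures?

u ≈ 0.96526c

Compose boost 2: (0.5946 + 0.5390)/(1 + 0.5946×0.5390) = 1.1336/1.320489 = 0.8584696
Compose boost 3: (0.6232 + 0.8584696)/(1 + 0.6232×0.8584696) = 1.481670/1.534998 = 0.96526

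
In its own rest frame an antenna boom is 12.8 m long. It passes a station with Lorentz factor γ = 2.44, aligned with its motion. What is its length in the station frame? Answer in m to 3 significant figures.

L ≈ 5.25 m

γ = 2.44 (given)
Length contraction: L = L₀/γ = 12.8/2.44 = 5.25 m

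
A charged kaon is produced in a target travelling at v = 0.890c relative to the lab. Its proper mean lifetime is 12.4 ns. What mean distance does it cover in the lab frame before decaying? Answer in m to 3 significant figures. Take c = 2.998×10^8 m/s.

d ≈ 7.26 m

γ = 1/√(1 − 0.890²) = 2.1932
Dilated lifetime: Δt = γτ₀ = 2.1932 × 12.4 ns = 27.195 ns
d = vΔt = 0.890c × 27.195 ns = 2.6682×10^8 m/s × 2.7195×10^-8 s = 7.26 m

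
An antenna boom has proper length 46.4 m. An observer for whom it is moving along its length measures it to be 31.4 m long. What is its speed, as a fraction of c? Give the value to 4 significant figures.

β ≈ 0.7362

γ = L₀/L = 46.4/31.4 = 1.47771
β = √(1 − 1/γ²) = 0.7362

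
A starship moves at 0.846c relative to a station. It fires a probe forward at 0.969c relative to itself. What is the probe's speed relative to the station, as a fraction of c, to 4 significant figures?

u ≈ 0.9974c

Relativistic velocity addition: u = (u' + v)/(1 + u'v/c²)
= (0.969 + 0.846)/(1 + 0.969×0.846) = 1.815/1.81977 = 0.9974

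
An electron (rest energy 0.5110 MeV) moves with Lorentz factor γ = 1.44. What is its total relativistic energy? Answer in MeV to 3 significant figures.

γ = 1.44 (given)
E = γm₀c² = 1.44 × 0.5110 MeV = 0.736 MeV

E ≈ 0.736 MeV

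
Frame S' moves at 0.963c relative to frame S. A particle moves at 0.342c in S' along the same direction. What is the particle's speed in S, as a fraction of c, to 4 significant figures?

u ≈ 0.9817c

Relativistic velocity addition: u = (u' + v)/(1 + u'v/c²)
= (0.342 + 0.963)/(1 + 0.342×0.963) = 1.305/1.32935 = 0.9817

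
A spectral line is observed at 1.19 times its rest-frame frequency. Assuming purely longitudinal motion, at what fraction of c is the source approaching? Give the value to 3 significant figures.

β ≈ 0.172

f_obs/f_src = √((1+β)/(1−β)) = 1.19  ⇒  (1+β)/(1−β) = 1.4161
β = |1 − D²|/(1 + D²) = |1 − 1.4161|/(1 + 1.4161) = 0.172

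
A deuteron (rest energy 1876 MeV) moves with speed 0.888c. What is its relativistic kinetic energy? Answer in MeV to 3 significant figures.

γ = 1/√(1 − 0.888²) = 2.1747
K = (γ − 1)m₀c² = (2.1747 − 1) × 1876 MeV = 1.1747 × 1876 MeV = 2200 MeV

K ≈ 2200 MeV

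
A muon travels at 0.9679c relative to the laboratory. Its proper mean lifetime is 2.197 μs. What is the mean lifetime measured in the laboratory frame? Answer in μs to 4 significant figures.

γ = 1/√(1 − 0.9679²) = 3.97874
Time dilation: Δt = γτ₀ = 3.97874 × 2.197 μs = 8.741 μs

Δt ≈ 8.741 μs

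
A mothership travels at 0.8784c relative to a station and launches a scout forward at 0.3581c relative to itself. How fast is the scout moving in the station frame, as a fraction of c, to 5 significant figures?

Compose boost 2: (0.3581 + 0.8784)/(1 + 0.3581×0.8784) = 1.2365/1.314555 = 0.94062

u ≈ 0.94062c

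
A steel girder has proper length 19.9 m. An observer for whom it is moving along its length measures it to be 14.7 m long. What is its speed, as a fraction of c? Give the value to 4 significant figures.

γ = L₀/L = 19.9/14.7 = 1.35374
β = √(1 − 1/γ²) = 0.6740

β ≈ 0.6740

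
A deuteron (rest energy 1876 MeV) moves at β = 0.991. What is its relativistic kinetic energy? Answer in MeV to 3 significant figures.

γ = 1/√(1 − 0.991²) = 7.4704
K = (γ − 1)m₀c² = (7.4704 − 1) × 1876 MeV = 6.4704 × 1876 MeV = 12100 MeV

K ≈ 12100 MeV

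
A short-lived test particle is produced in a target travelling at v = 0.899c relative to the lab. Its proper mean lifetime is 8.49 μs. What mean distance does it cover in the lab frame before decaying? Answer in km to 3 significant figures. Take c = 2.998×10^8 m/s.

d ≈ 5.22 km

γ = 1/√(1 − 0.899²) = 2.2834
Dilated lifetime: Δt = γτ₀ = 2.2834 × 8.49 μs = 19.386 μs
d = vΔt = 0.899c × 19.386 μs = 2.6952×10^8 m/s × 1.9386×10^-5 s = 5.22 km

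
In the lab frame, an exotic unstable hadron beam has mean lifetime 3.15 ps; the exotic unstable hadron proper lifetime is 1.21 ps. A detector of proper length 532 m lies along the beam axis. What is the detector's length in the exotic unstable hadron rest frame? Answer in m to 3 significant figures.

Time dilation ⇒ γ = Δt/τ₀ = 3.15/1.21 = 2.6033
Length contraction: L = L₀/γ = 532/2.6033 = 204 m

L ≈ 204 m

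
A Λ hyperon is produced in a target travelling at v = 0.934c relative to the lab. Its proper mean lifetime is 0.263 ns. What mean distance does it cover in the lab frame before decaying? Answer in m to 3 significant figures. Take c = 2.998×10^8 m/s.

d ≈ 0.206 m

γ = 1/√(1 − 0.934²) = 2.7990
Dilated lifetime: Δt = γτ₀ = 2.7990 × 0.263 ns = 0.73613 ns
d = vΔt = 0.934c × 0.73613 ns = 2.8001×10^8 m/s × 7.3613×10^-10 s = 0.206 m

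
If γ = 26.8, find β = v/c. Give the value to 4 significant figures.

β = √(1 − 1/γ²) = √(1 − 1/26.8²) = √(0.998608) = 0.9993

β ≈ 0.9993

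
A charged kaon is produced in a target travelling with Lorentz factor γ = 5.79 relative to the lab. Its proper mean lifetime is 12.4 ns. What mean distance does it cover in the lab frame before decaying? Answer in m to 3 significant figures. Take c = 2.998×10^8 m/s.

β = √(1 − 1/γ²) = √(1 − 1/5.79²) = 0.98497
Dilated lifetime: Δt = γτ₀ = 5.79 × 12.4 ns = 71.796 ns
d = vΔt = 0.98497c × 71.796 ns = 2.9529×10^8 m/s × 7.1796×10^-8 s = 21.2 m

d ≈ 21.2 m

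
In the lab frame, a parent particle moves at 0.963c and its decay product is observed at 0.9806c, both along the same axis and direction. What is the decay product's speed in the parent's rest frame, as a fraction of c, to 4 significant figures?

Inverse velocity addition: u' = (u − v)/(1 − uv/c²)
= (0.9806 − 0.963)/(1 − 0.9806×0.963) = 0.01760/0.0556822 = 0.3161

u' ≈ 0.3161c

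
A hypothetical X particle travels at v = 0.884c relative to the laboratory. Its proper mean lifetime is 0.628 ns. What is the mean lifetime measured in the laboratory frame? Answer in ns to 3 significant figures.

γ = 1/√(1 − 0.884²) = 2.1391
Time dilation: Δt = γτ₀ = 2.1391 × 0.628 ns = 1.34 ns

Δt ≈ 1.34 ns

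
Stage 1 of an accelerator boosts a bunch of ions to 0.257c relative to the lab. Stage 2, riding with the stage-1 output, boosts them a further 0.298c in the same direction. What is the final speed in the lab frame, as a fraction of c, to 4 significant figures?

u ≈ 0.5155c

Compose boost 2: (0.298 + 0.257)/(1 + 0.298×0.257) = 0.5550/1.07659 = 0.5155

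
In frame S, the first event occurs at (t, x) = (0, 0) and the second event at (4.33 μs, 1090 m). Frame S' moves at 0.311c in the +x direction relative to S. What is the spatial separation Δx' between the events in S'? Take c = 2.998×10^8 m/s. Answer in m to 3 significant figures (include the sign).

γ = 1/√(1 − 0.311²) = 1.0522
Δx' = γ(Δx − vΔt) = 1.0522 × (1090 m − 0.311×(2.998×10^8 m/s)×4.33×10^-6 s)
= 1.0522 × (686.28 m) = 722 m

Δx' ≈ 722 m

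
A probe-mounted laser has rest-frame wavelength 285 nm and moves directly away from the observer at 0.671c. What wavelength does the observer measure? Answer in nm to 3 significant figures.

λ_obs ≈ 642 nm

Relativistic Doppler: λ_obs = λ_src √((1+β)/(1−β))
= 285 × √(1.6710/0.32900) = 285 × 2.2537 = 642 nm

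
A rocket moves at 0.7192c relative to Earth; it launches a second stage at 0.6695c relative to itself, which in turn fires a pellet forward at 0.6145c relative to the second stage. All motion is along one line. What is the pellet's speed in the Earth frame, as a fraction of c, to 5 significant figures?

Compose boost 2: (0.6695 + 0.7192)/(1 + 0.6695×0.7192) = 1.3887/1.481504 = 0.9373580
Compose boost 3: (0.6145 + 0.9373580)/(1 + 0.6145×0.9373580) = 1.551858/1.576006 = 0.98468

u ≈ 0.98468c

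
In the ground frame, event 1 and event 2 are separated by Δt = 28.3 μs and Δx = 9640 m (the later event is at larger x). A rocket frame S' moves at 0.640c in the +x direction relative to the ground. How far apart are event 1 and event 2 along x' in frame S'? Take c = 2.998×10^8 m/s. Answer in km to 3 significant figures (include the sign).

γ = 1/√(1 − 0.640²) = 1.3014
Δx' = γ(Δx − vΔt) = 1.3014 × (9640 m − 0.640×(2.998×10^8 m/s)×28.3×10^-6 s)
= 1.3014 × (4210.0 m) = 5.48 km

Δx' ≈ 5.48 km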